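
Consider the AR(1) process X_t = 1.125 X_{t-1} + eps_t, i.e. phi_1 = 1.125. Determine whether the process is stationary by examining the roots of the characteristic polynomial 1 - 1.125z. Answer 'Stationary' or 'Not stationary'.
\text{Not stationary}

The AR(p) characteristic polynomial is P(z) = 1 - 1.125z.
Stationarity requires all roots to lie outside the unit circle, i.e. |z| > 1 for every root.
This is linear in z: 1 + (-1.125) z = 0  =>  z = -1/(-1.125) = 0.888889,  |z| = 0.888889.
Moduli of all roots: 0.8889.
All moduli strictly greater than 1? No.
Verdict: Not stationary.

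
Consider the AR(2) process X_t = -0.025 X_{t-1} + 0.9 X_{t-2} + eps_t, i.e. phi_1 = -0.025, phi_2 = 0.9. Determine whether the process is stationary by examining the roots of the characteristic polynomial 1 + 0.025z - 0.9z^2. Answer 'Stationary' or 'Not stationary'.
\text{Stationary}

The AR(p) characteristic polynomial is P(z) = 1 + 0.025z - 0.9z^2.
Stationarity requires all roots to lie outside the unit circle, i.e. |z| > 1 for every root.
Set 1 + (0.025) z + (-0.9) z^2 = 0, i.e. a z^2 + b z + c = 0 with a = -0.9, b = 0.025, c = 1.
Discriminant D = b^2 - 4ac = (0.025)^2 - 4*(-0.9)*1 = 0.000625 - (-3.6) = 3.600625.
D >= 0, so the roots are real: z = (-b +/- sqrt(D)) / (2a) = (-0.025 +/- 1.897531) / (-1.8).
  z_1 = (-0.025 + 1.897531) / (-1.8) = -1.0403,   |z_1| = 1.0403.
  z_2 = (-0.025 - 1.897531) / (-1.8) = 1.0681,   |z_2| = 1.0681.
Moduli of all roots: 1.0403, 1.0681.
All moduli strictly greater than 1? Yes.
Verdict: Stationary.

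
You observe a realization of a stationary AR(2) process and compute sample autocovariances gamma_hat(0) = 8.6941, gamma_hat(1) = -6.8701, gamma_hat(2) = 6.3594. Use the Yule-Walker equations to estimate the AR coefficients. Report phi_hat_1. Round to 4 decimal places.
\hat\phi_{1} = -0.5650

The Yule-Walker equations for an AR(p) process read, in matrix form,
  Gamma_p phi = r_p,   with   (Gamma_p)_{ij} = gamma(|i - j|),
                       (r_p)_i = gamma(i),   i,j = 1..p.
Substitute the sample gammas (Toeplitz matrix and right-hand side of size 2):
  Gamma_p = [[8.6941, -6.8701], [-6.8701, 8.6941]]
  r_p     = [-6.8701, 6.3594]
Written out:
  8.6941 phi_1 - 6.8701 phi_2 = -6.8701
  -6.8701 phi_1 + 8.6941 phi_2 = 6.3594
Solve by Cramer's rule:
  det = gamma(0)^2 - gamma(1)^2 = (8.6941)^2 - (-6.8701)^2 = 75.58737481 - 47.19827401 = 28.3891008
  phi_hat_1 = [gamma(1) gamma(0) - gamma(1) gamma(2)] / det = [(-6.8701)(8.6941) - (-6.8701)(6.3594)] / 28.3891008 = -16.03962247 / 28.3891008 = -0.565
  phi_hat_2 = [gamma(0) gamma(2) - gamma(1)^2] / det = [(8.6941)(6.3594) - (-6.8701)^2] / 28.3891008 = 8.09098553 / 28.3891008 = 0.285
So phi_hat = [-0.5650, 0.2850].
Therefore phi_hat_1 = -0.5650.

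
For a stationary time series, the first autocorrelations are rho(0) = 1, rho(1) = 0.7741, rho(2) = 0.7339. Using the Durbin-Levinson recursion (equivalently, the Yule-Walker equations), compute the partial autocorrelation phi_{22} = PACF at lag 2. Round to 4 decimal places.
\phi_{22} = 0.3360

The PACF at lag k is phi_{kk}, the last component of the solution
to the Yule-Walker system G_k phi = r_k where
  (G_k)_{ij} = rho(|i - j|), (r_k)_i = rho(i), i,j = 1..k.
Equivalently, Durbin-Levinson gives phi_{kk} iteratively:
  phi_{11} = rho(1)
  phi_{kk} = [rho(k) - sum_{j=1..k-1} phi_{k-1,j} rho(k-j)]
            / [1 - sum_{j=1..k-1} phi_{k-1,j} rho(j)],
  phi_{k,j} = phi_{k-1,j} - phi_{kk} phi_{k-1,k-j},  j = 1..k-1.
Step k = 1:
  phi_11 = rho(1) = 0.7741.
Step k = 2:
  phi_22 = [rho(2) - phi_11 rho(1)] / [1 - phi_11 rho(1)] = [0.7339 - (0.7741)(0.7741)] / [1 - (0.7741)(0.7741)]
         = 0.13466919 / 0.40076919 = 0.336.
Therefore phi_{22} = 0.3360.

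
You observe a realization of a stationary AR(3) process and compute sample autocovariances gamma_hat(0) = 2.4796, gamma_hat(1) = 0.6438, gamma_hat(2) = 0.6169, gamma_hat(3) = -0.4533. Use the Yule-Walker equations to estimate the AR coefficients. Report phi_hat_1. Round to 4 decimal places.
\hat\phi_{1} = 0.2710

The Yule-Walker equations for an AR(p) process read, in matrix form,
  Gamma_p phi = r_p,   with   (Gamma_p)_{ij} = gamma(|i - j|),
                       (r_p)_i = gamma(i),   i,j = 1..p.
Substitute the sample gammas (Toeplitz matrix and right-hand side of size 3):
  Gamma_p = [[2.4796, 0.6438, 0.6169], [0.6438, 2.4796, 0.6438], [0.6169, 0.6438, 2.4796]]
  r_p     = [0.6438, 0.6169, -0.4533]
Written out (R1..R3):
  (R1) 2.4796 phi_1 + 0.6438 phi_2 + 0.6169 phi_3 = 0.6438
  (R2) 0.6438 phi_1 + 2.4796 phi_2 + 0.6438 phi_3 = 0.6169
  (R3) 0.6169 phi_1 + 0.6438 phi_2 + 2.4796 phi_3 = -0.4533
Gaussian elimination:
  R2 <- R2 - (0.6438/2.4796) R1 = R2 - (0.259639) R1:  2.312445 phi_2 + 0.483629 phi_3 = 0.449745
  R3 <- R3 - (0.6169/2.4796) R1 = R3 - (0.24879) R1:  0.483629 phi_2 + 2.326121 phi_3 = -0.613471
  R3 <- R3 - (0.483629/2.312445) R2 = R3 - (0.209142) R2:  2.224974 phi_3 = -0.707532
Back-substitution:
  phi_hat_3 = -0.707532 / 2.224974 = -0.317995
  phi_hat_2 = (0.449745 - (0.483629)(-0.317995)) / 2.312445 = 0.260995
  phi_hat_1 = (0.6438 - (0.6438)(0.260995) - (0.6169)(-0.317995)) / 2.4796 = 0.270988
So phi_hat = [0.2710, 0.2610, -0.3180].
Therefore phi_hat_1 = 0.2710.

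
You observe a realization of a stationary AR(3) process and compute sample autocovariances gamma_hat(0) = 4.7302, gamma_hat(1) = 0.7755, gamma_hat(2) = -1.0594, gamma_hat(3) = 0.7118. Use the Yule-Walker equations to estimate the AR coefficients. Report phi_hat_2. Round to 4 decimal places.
\hat\phi_{2} = -0.3120

The Yule-Walker equations for an AR(p) process read, in matrix form,
  Gamma_p phi = r_p,   with   (Gamma_p)_{ij} = gamma(|i - j|),
                       (r_p)_i = gamma(i),   i,j = 1..p.
Substitute the sample gammas (Toeplitz matrix and right-hand side of size 3):
  Gamma_p = [[4.7302, 0.7755, -1.0594], [0.7755, 4.7302, 0.7755], [-1.0594, 0.7755, 4.7302]]
  r_p     = [0.7755, -1.0594, 0.7118]
Written out (R1..R3):
  (R1) 4.7302 phi_1 + 0.7755 phi_2 - 1.0594 phi_3 = 0.7755
  (R2) 0.7755 phi_1 + 4.7302 phi_2 + 0.7755 phi_3 = -1.0594
  (R3) -1.0594 phi_1 + 0.7755 phi_2 + 4.7302 phi_3 = 0.7118
Gaussian elimination:
  R2 <- R2 - (0.7755/4.7302) R1 = R2 - (0.163947) R1:  4.603059 phi_2 + 0.949185 phi_3 = -1.186541
  R3 <- R3 - (-1.0594/4.7302) R1 = R3 - (-0.223965) R1:  0.949185 phi_2 + 4.492931 phi_3 = 0.885485
  R3 <- R3 - (0.949185/4.603059) R2 = R3 - (0.206207) R2:  4.297202 phi_3 = 1.130158
Back-substitution:
  phi_hat_3 = 1.130158 / 4.297202 = 0.262999
  phi_hat_2 = (-1.186541 - (0.949185)(0.262999)) / 4.603059 = -0.312004
  phi_hat_1 = (0.7755 - (0.7755)(-0.312004) - (-1.0594)(0.262999)) / 4.7302 = 0.274001
So phi_hat = [0.2740, -0.3120, 0.2630].
Therefore phi_hat_2 = -0.3120.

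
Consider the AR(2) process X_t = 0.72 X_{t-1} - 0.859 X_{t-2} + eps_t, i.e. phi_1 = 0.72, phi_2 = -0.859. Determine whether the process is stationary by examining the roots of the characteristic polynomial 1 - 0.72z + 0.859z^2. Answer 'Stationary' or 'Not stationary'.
\text{Stationary}

The AR(p) characteristic polynomial is P(z) = 1 - 0.72z + 0.859z^2.
Stationarity requires all roots to lie outside the unit circle, i.e. |z| > 1 for every root.
Set 1 + (-0.72) z + (0.859) z^2 = 0, i.e. a z^2 + b z + c = 0 with a = 0.859, b = -0.72, c = 1.
Discriminant D = b^2 - 4ac = (-0.72)^2 - 4*(0.859)*1 = 0.5184 - (3.436) = -2.9176.
D < 0, so the roots are the complex-conjugate pair z = (-b +/- i sqrt(-D)) / (2a) = 0.4191 +/- 0.9942i.
For a conjugate pair |z|^2 = z * conj(z) = (product of roots) = c/a = 1/(0.859) = 1.164144, so |z| = sqrt(1.164144) = 1.079 for both roots.
Moduli of all roots: 1.0790, 1.0790.
All moduli strictly greater than 1? Yes.
Verdict: Stationary.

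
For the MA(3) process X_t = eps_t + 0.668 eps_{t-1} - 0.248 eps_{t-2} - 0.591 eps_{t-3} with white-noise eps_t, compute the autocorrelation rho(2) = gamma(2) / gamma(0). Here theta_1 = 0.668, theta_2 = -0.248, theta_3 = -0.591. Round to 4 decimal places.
\rho(2) = -0.3461

For an MA(q) process with theta_0 = 1, the autocovariance is
  gamma(k) = sigma^2 * sum_{i=0..q-k} theta_i * theta_{i+k},
and rho(k) = gamma(k) / gamma(0). Sigma^2 cancels.
  numerator   = (1)*(-0.248) + (0.668)*(-0.591) = -0.642788.
  denominator = (1)^2 + (0.668)^2 + (-0.248)^2 + (-0.591)^2 = 1.857009.
  rho(2) = -0.642788 / 1.857009 = -0.3461.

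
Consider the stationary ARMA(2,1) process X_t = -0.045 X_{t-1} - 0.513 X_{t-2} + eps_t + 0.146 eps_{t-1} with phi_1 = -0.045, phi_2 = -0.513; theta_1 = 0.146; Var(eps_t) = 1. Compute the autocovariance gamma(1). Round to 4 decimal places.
\gamma(1) = 0.0556

Multiply the model equation by X_{t-k} and take expectations. With theta_0 = psi_0 = 1 and psi_j the MA(infinity) weights, this gives
  gamma(k) - sum_i phi_i gamma(k-i) = c_k,
  c_k = sigma^2 * sum_{j=k..q} theta_j psi_{j-k}   (c_k = 0 for k > q),
using gamma(-m) = gamma(m).
psi-weights needed (psi_j = theta_j + sum_i phi_i psi_{j-i}):
  psi_1 = theta_1 + phi_1 = 0.146 + (-0.045) = 0.101
Right-hand sides:
  c_0 = sigma^2 (1 + theta_1 psi_1) = 1 * (1 + (0.146)(0.101)) = 1 * 1.014746 = 1.014746
  c_1 = sigma^2 theta_1 = 1 * (0.146) = 0.146
  c_2 = 0
Equations for k = 0, 1, 2 (AR order 2, c_2 = 0):
  (E0) gamma(0) = phi_1 gamma(1) + phi_2 gamma(2) + c_0
  (E1) gamma(1) = phi_1 gamma(0) + phi_2 gamma(1) + c_1
  (E2) gamma(2) = phi_1 gamma(1) + phi_2 gamma(0)
From (E1): gamma(1) = A gamma(0) + B with
  A = phi_1 / (1 - phi_2) = -0.045 / 1.513 = -0.029742,   B = c_1 / (1 - phi_2) = 0.146 / 1.513 = 0.096497.
Insert (E2) into (E0): gamma(0) (1 - phi_2^2) = phi_1 (1 + phi_2) gamma(1) + c_0.
  phi_1 (1 + phi_2) = (-0.045)(0.487) = -0.021915,   1 - phi_2^2 = 0.736831.
Replace gamma(1) by A gamma(0) + B and collect gamma(0):
  gamma(0) [0.736831 - (-0.021915)(-0.029742)] = (-0.021915)(0.096497) + 1.014746
  gamma(0) * 0.736179 = 1.012631
  gamma(0) = 1.012631 / 0.736179 = 1.375523.
  gamma(1) = A gamma(0) + B = (-0.029742)(1.375523) + (0.096497) = 0.055586.
Therefore gamma(1) = 0.0556 (to 4 decimal places).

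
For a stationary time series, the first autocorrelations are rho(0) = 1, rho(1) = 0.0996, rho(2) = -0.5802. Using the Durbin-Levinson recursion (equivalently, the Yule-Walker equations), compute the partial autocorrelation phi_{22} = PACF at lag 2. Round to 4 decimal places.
\phi_{22} = -0.5960

The PACF at lag k is phi_{kk}, the last component of the solution
to the Yule-Walker system G_k phi = r_k where
  (G_k)_{ij} = rho(|i - j|), (r_k)_i = rho(i), i,j = 1..k.
Equivalently, Durbin-Levinson gives phi_{kk} iteratively:
  phi_{11} = rho(1)
  phi_{kk} = [rho(k) - sum_{j=1..k-1} phi_{k-1,j} rho(k-j)]
            / [1 - sum_{j=1..k-1} phi_{k-1,j} rho(j)],
  phi_{k,j} = phi_{k-1,j} - phi_{kk} phi_{k-1,k-j},  j = 1..k-1.
Step k = 1:
  phi_11 = rho(1) = 0.0996.
Step k = 2:
  phi_22 = [rho(2) - phi_11 rho(1)] / [1 - phi_11 rho(1)] = [-0.5802 - (0.0996)(0.0996)] / [1 - (0.0996)(0.0996)]
         = -0.59012016 / 0.99007984 = -0.596.
Therefore phi_{22} = -0.5960.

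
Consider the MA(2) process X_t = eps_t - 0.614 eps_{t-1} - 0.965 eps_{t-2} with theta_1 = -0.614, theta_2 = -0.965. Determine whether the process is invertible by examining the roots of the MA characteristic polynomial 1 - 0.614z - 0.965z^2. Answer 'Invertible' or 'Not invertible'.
\text{Not invertible}

The MA(q) characteristic polynomial is P(z) = 1 - 0.614z - 0.965z^2.
Invertibility requires all roots to lie outside the unit circle, i.e. |z| > 1 for every root.
Set 1 + (-0.614) z + (-0.965) z^2 = 0, i.e. a z^2 + b z + c = 0 with a = -0.965, b = -0.614, c = 1.
Discriminant D = b^2 - 4ac = (-0.614)^2 - 4*(-0.965)*1 = 0.376996 - (-3.86) = 4.236996.
D >= 0, so the roots are real: z = (-b +/- sqrt(D)) / (2a) = (0.614 +/- 2.058396) / (-1.93).
  z_1 = (0.614 + 2.058396) / (-1.93) = -1.3847,   |z_1| = 1.3847.
  z_2 = (0.614 - 2.058396) / (-1.93) = 0.7484,   |z_2| = 0.7484.
Moduli of all roots: 1.3847, 0.7484.
All moduli strictly greater than 1? No.
Verdict: Not invertible.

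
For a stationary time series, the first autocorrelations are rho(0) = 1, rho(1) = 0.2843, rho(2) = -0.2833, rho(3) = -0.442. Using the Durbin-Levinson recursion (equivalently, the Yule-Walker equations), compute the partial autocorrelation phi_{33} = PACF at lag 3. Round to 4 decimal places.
\phi_{33} = -0.2799

The PACF at lag k is phi_{kk}, the last component of the solution
to the Yule-Walker system G_k phi = r_k where
  (G_k)_{ij} = rho(|i - j|), (r_k)_i = rho(i), i,j = 1..k.
Equivalently, Durbin-Levinson gives phi_{kk} iteratively:
  phi_{11} = rho(1)
  phi_{kk} = [rho(k) - sum_{j=1..k-1} phi_{k-1,j} rho(k-j)]
            / [1 - sum_{j=1..k-1} phi_{k-1,j} rho(j)],
  phi_{k,j} = phi_{k-1,j} - phi_{kk} phi_{k-1,k-j},  j = 1..k-1.
Step k = 1:
  phi_11 = rho(1) = 0.2843.
Step k = 2:
  phi_22 = [rho(2) - phi_11 rho(1)] / [1 - phi_11 rho(1)] = [-0.2833 - (0.2843)(0.2843)] / [1 - (0.2843)(0.2843)]
         = -0.36412649 / 0.91917351 = -0.396146.
  Update: phi_21 = phi_11 - phi_22 phi_11 = 0.2843 - (-0.396146)(0.2843) = 0.396924.
Step k = 3:
  phi_33 = [rho(3) - phi_21 rho(2) - phi_22 rho(1)] / [1 - phi_21 rho(1) - phi_22 rho(2)]
    numerator   = -0.442 - (0.396924)(-0.2833) - (-0.396146)(0.2843) = -0.2169272
    denominator = 1 - (0.396924)(0.2843) - (-0.396146)(-0.2833) = 0.77492642
  phi_33 = -0.2169272 / 0.77492642 = -0.2799.
Therefore phi_{33} = -0.2799.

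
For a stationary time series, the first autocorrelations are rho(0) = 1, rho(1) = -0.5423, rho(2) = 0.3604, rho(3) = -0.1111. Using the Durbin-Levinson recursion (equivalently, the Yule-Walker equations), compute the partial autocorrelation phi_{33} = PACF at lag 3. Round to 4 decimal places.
\phi_{33} = 0.1671

The PACF at lag k is phi_{kk}, the last component of the solution
to the Yule-Walker system G_k phi = r_k where
  (G_k)_{ij} = rho(|i - j|), (r_k)_i = rho(i), i,j = 1..k.
Equivalently, Durbin-Levinson gives phi_{kk} iteratively:
  phi_{11} = rho(1)
  phi_{kk} = [rho(k) - sum_{j=1..k-1} phi_{k-1,j} rho(k-j)]
            / [1 - sum_{j=1..k-1} phi_{k-1,j} rho(j)],
  phi_{k,j} = phi_{k-1,j} - phi_{kk} phi_{k-1,k-j},  j = 1..k-1.
Step k = 1:
  phi_11 = rho(1) = -0.5423.
Step k = 2:
  phi_22 = [rho(2) - phi_11 rho(1)] / [1 - phi_11 rho(1)] = [0.3604 - (-0.5423)(-0.5423)] / [1 - (-0.5423)(-0.5423)]
         = 0.06631071 / 0.70591071 = 0.093936.
  Update: phi_21 = phi_11 - phi_22 phi_11 = -0.5423 - (0.093936)(-0.5423) = -0.491358.
Step k = 3:
  phi_33 = [rho(3) - phi_21 rho(2) - phi_22 rho(1)] / [1 - phi_21 rho(1) - phi_22 rho(2)]
    numerator   = -0.1111 - (-0.491358)(0.3604) - (0.093936)(-0.5423) = 0.11692724
    denominator = 1 - (-0.491358)(-0.5423) - (0.093936)(0.3604) = 0.69968172
  phi_33 = 0.11692724 / 0.69968172 = 0.1671.
Therefore phi_{33} = 0.1671.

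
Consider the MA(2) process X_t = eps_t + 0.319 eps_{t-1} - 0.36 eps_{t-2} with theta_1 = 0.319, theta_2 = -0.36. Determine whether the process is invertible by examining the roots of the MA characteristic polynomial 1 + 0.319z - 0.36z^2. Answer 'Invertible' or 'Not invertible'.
\text{Invertible}

The MA(q) characteristic polynomial is P(z) = 1 + 0.319z - 0.36z^2.
Invertibility requires all roots to lie outside the unit circle, i.e. |z| > 1 for every root.
Set 1 + (0.319) z + (-0.36) z^2 = 0, i.e. a z^2 + b z + c = 0 with a = -0.36, b = 0.319, c = 1.
Discriminant D = b^2 - 4ac = (0.319)^2 - 4*(-0.36)*1 = 0.101761 - (-1.44) = 1.541761.
D >= 0, so the roots are real: z = (-b +/- sqrt(D)) / (2a) = (-0.319 +/- 1.241677) / (-0.72).
  z_1 = (-0.319 + 1.241677) / (-0.72) = -1.2815,   |z_1| = 1.2815.
  z_2 = (-0.319 - 1.241677) / (-0.72) = 2.1676,   |z_2| = 2.1676.
Moduli of all roots: 1.2815, 2.1676.
All moduli strictly greater than 1? Yes.
Verdict: Invertible.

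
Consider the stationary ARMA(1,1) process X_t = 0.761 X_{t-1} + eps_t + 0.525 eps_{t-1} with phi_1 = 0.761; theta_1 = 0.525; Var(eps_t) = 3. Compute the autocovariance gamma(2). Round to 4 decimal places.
\gamma(2) = 9.7627

Multiply the model equation by X_{t-k} and take expectations. With theta_0 = psi_0 = 1 and psi_j the MA(infinity) weights, this gives
  gamma(k) - sum_i phi_i gamma(k-i) = c_k,
  c_k = sigma^2 * sum_{j=k..q} theta_j psi_{j-k}   (c_k = 0 for k > q),
using gamma(-m) = gamma(m).
psi-weights needed (psi_j = theta_j + sum_i phi_i psi_{j-i}):
  psi_1 = theta_1 + phi_1 = 0.525 + (0.761) = 1.286
Right-hand sides:
  c_0 = sigma^2 (1 + theta_1 psi_1) = 3 * (1 + (0.525)(1.286)) = 3 * 1.67515 = 5.02545
  c_1 = sigma^2 theta_1 = 3 * (0.525) = 1.575
  c_2 = 0
Equations for k = 0 and k = 1 (AR order 1):
  gamma(0) = phi_1 gamma(1) + c_0
  gamma(1) = phi_1 gamma(0) + c_1
Substituting the second into the first: gamma(0) (1 - phi_1^2) = c_0 + phi_1 c_1, so
  gamma(0) = (c_0 + phi_1 c_1) / (1 - phi_1^2) = (5.02545 + (0.761)(1.575)) / (1 - (0.761)^2) = 6.224025 / 0.420879 = 14.788158.
  gamma(1) = phi_1 gamma(0) + c_1 = (0.761)(14.788158) + (1.575) = 12.828788.
For k = 2 (> q): gamma(2) = phi_1 gamma(1) = (0.761)(12.828788) = 9.762708.
Therefore gamma(2) = 9.7627 (to 4 decimal places).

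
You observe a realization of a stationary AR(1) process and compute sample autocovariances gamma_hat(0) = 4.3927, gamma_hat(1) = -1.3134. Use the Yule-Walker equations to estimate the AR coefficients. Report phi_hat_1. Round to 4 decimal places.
\hat\phi_{1} = -0.2990

The Yule-Walker equations for an AR(p) process read, in matrix form,
  Gamma_p phi = r_p,   with   (Gamma_p)_{ij} = gamma(|i - j|),
                       (r_p)_i = gamma(i),   i,j = 1..p.
Substitute the sample gammas (Toeplitz matrix and right-hand side of size 1):
  Gamma_p = [[4.3927]]
  r_p     = [-1.3134]
With p = 1 this is the single equation gamma(0) phi_1 = gamma(1):
  phi_hat_1 = gamma(1) / gamma(0) = -1.3134 / 4.3927 = -0.2990.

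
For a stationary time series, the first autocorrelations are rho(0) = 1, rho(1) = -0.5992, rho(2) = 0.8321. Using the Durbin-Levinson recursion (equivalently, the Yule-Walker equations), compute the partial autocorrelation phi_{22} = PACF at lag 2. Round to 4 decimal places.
\phi_{22} = 0.7380

The PACF at lag k is phi_{kk}, the last component of the solution
to the Yule-Walker system G_k phi = r_k where
  (G_k)_{ij} = rho(|i - j|), (r_k)_i = rho(i), i,j = 1..k.
Equivalently, Durbin-Levinson gives phi_{kk} iteratively:
  phi_{11} = rho(1)
  phi_{kk} = [rho(k) - sum_{j=1..k-1} phi_{k-1,j} rho(k-j)]
            / [1 - sum_{j=1..k-1} phi_{k-1,j} rho(j)],
  phi_{k,j} = phi_{k-1,j} - phi_{kk} phi_{k-1,k-j},  j = 1..k-1.
Step k = 1:
  phi_11 = rho(1) = -0.5992.
Step k = 2:
  phi_22 = [rho(2) - phi_11 rho(1)] / [1 - phi_11 rho(1)] = [0.8321 - (-0.5992)(-0.5992)] / [1 - (-0.5992)(-0.5992)]
         = 0.47305936 / 0.64095936 = 0.738.
Therefore phi_{22} = 0.7380.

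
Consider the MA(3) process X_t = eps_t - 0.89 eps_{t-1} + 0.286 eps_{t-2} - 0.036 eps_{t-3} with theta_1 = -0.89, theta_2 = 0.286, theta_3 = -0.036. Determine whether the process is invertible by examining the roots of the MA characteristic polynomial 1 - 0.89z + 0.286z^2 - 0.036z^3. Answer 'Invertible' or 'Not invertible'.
\text{Invertible}

The MA(q) characteristic polynomial is P(z) = 1 - 0.89z + 0.286z^2 - 0.036z^3.
Invertibility requires all roots to lie outside the unit circle, i.e. |z| > 1 for every root.
Degree 3: look for a simple real root z0 first, then factor out (1 - z/z0) and solve the remaining quadratic.
Testing z0 = 2.5: P(2.5) = 1 + (-0.89)(2.5) + (0.286)(2.5)^2 + (-0.036)(2.5)^3
  = 1 + (-2.225) + (1.7875) + (-0.5625) = 0.  So z_0 = 2.5 is a root, |z_0| = 2.5.
Divide out the factor (1 - 0.4 z) = (1 - z/z0) (since 1/z0 = 0.4):
  P(z) = (1 - 0.4 z)(1 + (-0.49) z + (0.09) z^2)
  [check: z-coef -0.49 - (0.4) = -0.89; z^2-coef 0.09 - (0.4)(-0.49) = 0.286; z^3-coef -(0.4)(0.09) = -0.036.]
Remaining roots from the quadratic factor 1 + (-0.49) z + (0.09) z^2:
  Set 1 + (-0.49) z + (0.09) z^2 = 0, i.e. a z^2 + b z + c = 0 with a = 0.09, b = -0.49, c = 1.
  Discriminant D = b^2 - 4ac = (-0.49)^2 - 4*(0.09)*1 = 0.2401 - (0.36) = -0.1199.
  D < 0, so the roots are the complex-conjugate pair z = (-b +/- i sqrt(-D)) / (2a) = 2.7222 +/- 1.9237i.
  For a conjugate pair |z|^2 = z * conj(z) = (product of roots) = c/a = 1/(0.09) = 11.111111, so |z| = sqrt(11.111111) = 3.3333 for both roots.
Moduli of all roots: 2.5000, 3.3333, 3.3333.
All moduli strictly greater than 1? Yes.
Verdict: Invertible.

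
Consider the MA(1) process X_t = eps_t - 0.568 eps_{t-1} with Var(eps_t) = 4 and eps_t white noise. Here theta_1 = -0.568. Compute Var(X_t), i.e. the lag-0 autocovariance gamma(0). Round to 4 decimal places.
\gamma(0) = 5.2905

For an MA(q) process X_t = eps_t + sum_i theta_i eps_{t-i} with
Var(eps_t) = sigma^2, the variance is
  gamma(0) = sigma^2 * (1 + sum_i theta_i^2).
  sum_i theta_i^2 = (-0.568)^2 = 0.322624.
  gamma(0) = 4 * (1 + 0.322624) = 4 * 1.322624 = 5.290496, which rounds to 5.2905.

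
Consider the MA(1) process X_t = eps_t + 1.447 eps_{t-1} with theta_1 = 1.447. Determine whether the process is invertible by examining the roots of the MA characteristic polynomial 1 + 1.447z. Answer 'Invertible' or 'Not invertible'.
\text{Not invertible}

The MA(q) characteristic polynomial is P(z) = 1 + 1.447z.
Invertibility requires all roots to lie outside the unit circle, i.e. |z| > 1 for every root.
This is linear in z: 1 + (1.447) z = 0  =>  z = -1/(1.447) = -0.691085,  |z| = 0.691085.
Moduli of all roots: 0.6911.
All moduli strictly greater than 1? No.
Verdict: Not invertible.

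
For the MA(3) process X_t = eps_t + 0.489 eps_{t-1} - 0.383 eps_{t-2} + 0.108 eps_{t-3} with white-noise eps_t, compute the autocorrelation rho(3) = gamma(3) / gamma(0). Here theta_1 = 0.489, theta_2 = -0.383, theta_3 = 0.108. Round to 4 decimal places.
\rho(3) = 0.0773

For an MA(q) process with theta_0 = 1, the autocovariance is
  gamma(k) = sigma^2 * sum_{i=0..q-k} theta_i * theta_{i+k},
and rho(k) = gamma(k) / gamma(0). Sigma^2 cancels.
  numerator   = (1)*(0.108) = 0.108.
  denominator = (1)^2 + (0.489)^2 + (-0.383)^2 + (0.108)^2 = 1.397474.
  rho(3) = 0.108 / 1.397474 = 0.0773.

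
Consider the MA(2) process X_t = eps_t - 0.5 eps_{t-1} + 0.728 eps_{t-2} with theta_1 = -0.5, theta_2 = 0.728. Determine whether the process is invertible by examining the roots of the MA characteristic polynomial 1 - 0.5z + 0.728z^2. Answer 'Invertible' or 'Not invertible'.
\text{Invertible}

The MA(q) characteristic polynomial is P(z) = 1 - 0.5z + 0.728z^2.
Invertibility requires all roots to lie outside the unit circle, i.e. |z| > 1 for every root.
Set 1 + (-0.5) z + (0.728) z^2 = 0, i.e. a z^2 + b z + c = 0 with a = 0.728, b = -0.5, c = 1.
Discriminant D = b^2 - 4ac = (-0.5)^2 - 4*(0.728)*1 = 0.25 - (2.912) = -2.662.
D < 0, so the roots are the complex-conjugate pair z = (-b +/- i sqrt(-D)) / (2a) = 0.3434 +/- 1.1206i.
For a conjugate pair |z|^2 = z * conj(z) = (product of roots) = c/a = 1/(0.728) = 1.373626, so |z| = sqrt(1.373626) = 1.172 for both roots.
Moduli of all roots: 1.1720, 1.1720.
All moduli strictly greater than 1? Yes.
Verdict: Invertible.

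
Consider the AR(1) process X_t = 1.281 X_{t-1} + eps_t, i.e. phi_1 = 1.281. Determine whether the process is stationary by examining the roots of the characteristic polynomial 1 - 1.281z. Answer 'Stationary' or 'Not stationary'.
\text{Not stationary}

The AR(p) characteristic polynomial is P(z) = 1 - 1.281z.
Stationarity requires all roots to lie outside the unit circle, i.e. |z| > 1 for every root.
This is linear in z: 1 + (-1.281) z = 0  =>  z = -1/(-1.281) = 0.78064,  |z| = 0.78064.
Moduli of all roots: 0.7806.
All moduli strictly greater than 1? No.
Verdict: Not stationary.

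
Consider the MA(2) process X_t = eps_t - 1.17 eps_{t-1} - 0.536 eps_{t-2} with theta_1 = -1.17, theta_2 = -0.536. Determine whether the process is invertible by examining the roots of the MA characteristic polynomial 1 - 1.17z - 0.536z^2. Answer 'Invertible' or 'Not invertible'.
\text{Not invertible}

The MA(q) characteristic polynomial is P(z) = 1 - 1.17z - 0.536z^2.
Invertibility requires all roots to lie outside the unit circle, i.e. |z| > 1 for every root.
Set 1 + (-1.17) z + (-0.536) z^2 = 0, i.e. a z^2 + b z + c = 0 with a = -0.536, b = -1.17, c = 1.
Discriminant D = b^2 - 4ac = (-1.17)^2 - 4*(-0.536)*1 = 1.3689 - (-2.144) = 3.5129.
D >= 0, so the roots are real: z = (-b +/- sqrt(D)) / (2a) = (1.17 +/- 1.874273) / (-1.072).
  z_1 = (1.17 + 1.874273) / (-1.072) = -2.8398,   |z_1| = 2.8398.
  z_2 = (1.17 - 1.874273) / (-1.072) = 0.657,   |z_2| = 0.657.
Moduli of all roots: 2.8398, 0.6570.
All moduli strictly greater than 1? No.
Verdict: Not invertible.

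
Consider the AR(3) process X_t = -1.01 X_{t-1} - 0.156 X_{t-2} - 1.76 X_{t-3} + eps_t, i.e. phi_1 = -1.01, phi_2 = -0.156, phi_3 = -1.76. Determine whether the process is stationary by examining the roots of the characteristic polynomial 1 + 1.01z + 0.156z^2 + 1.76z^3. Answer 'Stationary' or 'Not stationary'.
\text{Not stationary}

The AR(p) characteristic polynomial is P(z) = 1 + 1.01z + 0.156z^2 + 1.76z^3.
Stationarity requires all roots to lie outside the unit circle, i.e. |z| > 1 for every root.
Degree 3: look for a simple real root z0 first, then factor out (1 - z/z0) and solve the remaining quadratic.
Testing z0 = -0.625: P(-0.625) = 1 + (1.01)(-0.625) + (0.156)(-0.625)^2 + (1.76)(-0.625)^3
  = 1 + (-0.63125) + (0.060937) + (-0.429688) = 0.  So z_0 = -0.625 is a root, |z_0| = 0.625.
Divide out the factor (1 + 1.6 z) = (1 - z/z0) (since 1/z0 = -1.6):
  P(z) = (1 + 1.6 z)(1 + (-0.59) z + (1.1) z^2)
  [check: z-coef -0.59 - (-1.6) = 1.01; z^2-coef 1.1 - (-1.6)(-0.59) = 0.156; z^3-coef -(-1.6)(1.1) = 1.76.]
Remaining roots from the quadratic factor 1 + (-0.59) z + (1.1) z^2:
  Set 1 + (-0.59) z + (1.1) z^2 = 0, i.e. a z^2 + b z + c = 0 with a = 1.1, b = -0.59, c = 1.
  Discriminant D = b^2 - 4ac = (-0.59)^2 - 4*(1.1)*1 = 0.3481 - (4.4) = -4.0519.
  D < 0, so the roots are the complex-conjugate pair z = (-b +/- i sqrt(-D)) / (2a) = 0.2682 +/- 0.915i.
  For a conjugate pair |z|^2 = z * conj(z) = (product of roots) = c/a = 1/(1.1) = 0.909091, so |z| = sqrt(0.909091) = 0.9535 for both roots.
Moduli of all roots: 0.6250, 0.9535, 0.9535.
All moduli strictly greater than 1? No.
Verdict: Not stationary.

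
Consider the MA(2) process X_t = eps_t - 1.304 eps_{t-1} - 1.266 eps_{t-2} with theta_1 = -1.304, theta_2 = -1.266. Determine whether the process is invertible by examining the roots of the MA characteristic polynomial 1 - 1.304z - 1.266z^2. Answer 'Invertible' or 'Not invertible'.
\text{Not invertible}

The MA(q) characteristic polynomial is P(z) = 1 - 1.304z - 1.266z^2.
Invertibility requires all roots to lie outside the unit circle, i.e. |z| > 1 for every root.
Set 1 + (-1.304) z + (-1.266) z^2 = 0, i.e. a z^2 + b z + c = 0 with a = -1.266, b = -1.304, c = 1.
Discriminant D = b^2 - 4ac = (-1.304)^2 - 4*(-1.266)*1 = 1.700416 - (-5.064) = 6.764416.
D >= 0, so the roots are real: z = (-b +/- sqrt(D)) / (2a) = (1.304 +/- 2.600849) / (-2.532).
  z_1 = (1.304 + 2.600849) / (-2.532) = -1.5422,   |z_1| = 1.5422.
  z_2 = (1.304 - 2.600849) / (-2.532) = 0.5122,   |z_2| = 0.5122.
Moduli of all roots: 1.5422, 0.5122.
All moduli strictly greater than 1? No.
Verdict: Not invertible.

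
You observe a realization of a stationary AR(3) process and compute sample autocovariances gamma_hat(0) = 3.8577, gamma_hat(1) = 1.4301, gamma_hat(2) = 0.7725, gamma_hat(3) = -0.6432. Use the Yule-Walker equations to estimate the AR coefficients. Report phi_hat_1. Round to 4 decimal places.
\hat\phi_{1} = 0.3660

The Yule-Walker equations for an AR(p) process read, in matrix form,
  Gamma_p phi = r_p,   with   (Gamma_p)_{ij} = gamma(|i - j|),
                       (r_p)_i = gamma(i),   i,j = 1..p.
Substitute the sample gammas (Toeplitz matrix and right-hand side of size 3):
  Gamma_p = [[3.8577, 1.4301, 0.7725], [1.4301, 3.8577, 1.4301], [0.7725, 1.4301, 3.8577]]
  r_p     = [1.4301, 0.7725, -0.6432]
Written out (R1..R3):
  (R1) 3.8577 phi_1 + 1.4301 phi_2 + 0.7725 phi_3 = 1.4301
  (R2) 1.4301 phi_1 + 3.8577 phi_2 + 1.4301 phi_3 = 0.7725
  (R3) 0.7725 phi_1 + 1.4301 phi_2 + 3.8577 phi_3 = -0.6432
Gaussian elimination:
  R2 <- R2 - (1.4301/3.8577) R1 = R2 - (0.370713) R1:  3.327543 phi_2 + 1.143724 phi_3 = 0.242343
  R3 <- R3 - (0.7725/3.8577) R1 = R3 - (0.200249) R1:  1.143724 phi_2 + 3.703008 phi_3 = -0.929576
  R3 <- R3 - (1.143724/3.327543) R2 = R3 - (0.343714) R2:  3.309893 phi_3 = -1.012873
Back-substitution:
  phi_hat_3 = -1.012873 / 3.309893 = -0.306014
  phi_hat_2 = (0.242343 - (1.143724)(-0.306014)) / 3.327543 = 0.178011
  phi_hat_1 = (1.4301 - (1.4301)(0.178011) - (0.7725)(-0.306014)) / 3.8577 = 0.366001
So phi_hat = [0.3660, 0.1780, -0.3060].
Therefore phi_hat_1 = 0.3660.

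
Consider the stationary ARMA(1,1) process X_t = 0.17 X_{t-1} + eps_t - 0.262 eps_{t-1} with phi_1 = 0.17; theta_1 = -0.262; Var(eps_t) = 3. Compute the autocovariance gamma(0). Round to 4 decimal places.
\gamma(0) = 3.0261

Multiply the model equation by X_{t-k} and take expectations. With theta_0 = psi_0 = 1 and psi_j the MA(infinity) weights, this gives
  gamma(k) - sum_i phi_i gamma(k-i) = c_k,
  c_k = sigma^2 * sum_{j=k..q} theta_j psi_{j-k}   (c_k = 0 for k > q),
using gamma(-m) = gamma(m).
psi-weights needed (psi_j = theta_j + sum_i phi_i psi_{j-i}):
  psi_1 = theta_1 + phi_1 = -0.262 + (0.17) = -0.092
Right-hand sides:
  c_0 = sigma^2 (1 + theta_1 psi_1) = 3 * (1 + (-0.262)(-0.092)) = 3 * 1.024104 = 3.072312
  c_1 = sigma^2 theta_1 = 3 * (-0.262) = -0.786
  c_2 = 0
Equations for k = 0 and k = 1 (AR order 1):
  gamma(0) = phi_1 gamma(1) + c_0
  gamma(1) = phi_1 gamma(0) + c_1
Substituting the second into the first: gamma(0) (1 - phi_1^2) = c_0 + phi_1 c_1, so
  gamma(0) = (c_0 + phi_1 c_1) / (1 - phi_1^2) = (3.072312 + (0.17)(-0.786)) / (1 - (0.17)^2) = 2.938692 / 0.9711 = 3.026148.
Therefore gamma(0) = 3.0261 (to 4 decimal places).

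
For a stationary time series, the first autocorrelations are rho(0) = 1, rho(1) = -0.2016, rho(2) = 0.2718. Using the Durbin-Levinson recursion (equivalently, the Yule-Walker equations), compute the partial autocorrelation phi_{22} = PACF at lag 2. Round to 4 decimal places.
\phi_{22} = 0.2410

The PACF at lag k is phi_{kk}, the last component of the solution
to the Yule-Walker system G_k phi = r_k where
  (G_k)_{ij} = rho(|i - j|), (r_k)_i = rho(i), i,j = 1..k.
Equivalently, Durbin-Levinson gives phi_{kk} iteratively:
  phi_{11} = rho(1)
  phi_{kk} = [rho(k) - sum_{j=1..k-1} phi_{k-1,j} rho(k-j)]
            / [1 - sum_{j=1..k-1} phi_{k-1,j} rho(j)],
  phi_{k,j} = phi_{k-1,j} - phi_{kk} phi_{k-1,k-j},  j = 1..k-1.
Step k = 1:
  phi_11 = rho(1) = -0.2016.
Step k = 2:
  phi_22 = [rho(2) - phi_11 rho(1)] / [1 - phi_11 rho(1)] = [0.2718 - (-0.2016)(-0.2016)] / [1 - (-0.2016)(-0.2016)]
         = 0.23115744 / 0.95935744 = 0.241.
Therefore phi_{22} = 0.2410.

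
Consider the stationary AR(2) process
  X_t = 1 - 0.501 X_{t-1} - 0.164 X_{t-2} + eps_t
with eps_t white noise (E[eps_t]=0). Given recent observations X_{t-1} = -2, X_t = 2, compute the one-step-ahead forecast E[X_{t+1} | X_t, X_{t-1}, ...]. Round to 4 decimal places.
E[X_{t+1} \mid \mathcal F_t] = 0.3260

For an AR(p) model X_t = c + sum_i phi_i X_{t-i} + eps_t, the
one-step-ahead conditional mean is
  E[X_{t+1} | X_t, ...] = c + sum_i phi_i X_{t+1-i}.
Substitute known values:
  E[X_{t+1} | ...] = 1 + (-0.501) * (2) + (-0.164) * (-2)
                   = 0.3260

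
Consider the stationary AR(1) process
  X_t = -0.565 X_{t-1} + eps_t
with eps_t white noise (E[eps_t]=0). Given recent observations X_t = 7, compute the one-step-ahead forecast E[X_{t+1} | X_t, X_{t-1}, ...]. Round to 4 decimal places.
E[X_{t+1} \mid \mathcal F_t] = -3.9550

For an AR(p) model X_t = c + sum_i phi_i X_{t-i} + eps_t, the
one-step-ahead conditional mean is
  E[X_{t+1} | X_t, ...] = c + sum_i phi_i X_{t+1-i}.
Substitute known values:
  E[X_{t+1} | ...] = (-0.565) * (7)
                   = -3.9550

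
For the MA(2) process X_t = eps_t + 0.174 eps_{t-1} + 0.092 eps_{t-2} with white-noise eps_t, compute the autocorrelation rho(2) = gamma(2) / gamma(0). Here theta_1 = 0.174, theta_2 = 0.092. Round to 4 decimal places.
\rho(2) = 0.0886

For an MA(q) process with theta_0 = 1, the autocovariance is
  gamma(k) = sigma^2 * sum_{i=0..q-k} theta_i * theta_{i+k},
and rho(k) = gamma(k) / gamma(0). Sigma^2 cancels.
  numerator   = (1)*(0.092) = 0.092.
  denominator = (1)^2 + (0.174)^2 + (0.092)^2 = 1.03874.
  rho(2) = 0.092 / 1.03874 = 0.0886.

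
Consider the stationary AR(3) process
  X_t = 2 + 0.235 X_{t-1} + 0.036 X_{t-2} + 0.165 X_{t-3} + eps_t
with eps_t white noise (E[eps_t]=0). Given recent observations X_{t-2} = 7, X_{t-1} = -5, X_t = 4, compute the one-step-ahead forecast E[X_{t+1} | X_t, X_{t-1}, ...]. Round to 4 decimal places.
E[X_{t+1} \mid \mathcal F_t] = 3.9150

For an AR(p) model X_t = c + sum_i phi_i X_{t-i} + eps_t, the
one-step-ahead conditional mean is
  E[X_{t+1} | X_t, ...] = c + sum_i phi_i X_{t+1-i}.
Substitute known values:
  E[X_{t+1} | ...] = 2 + (0.235) * (4) + (0.036) * (-5) + (0.165) * (7)
                   = 3.9150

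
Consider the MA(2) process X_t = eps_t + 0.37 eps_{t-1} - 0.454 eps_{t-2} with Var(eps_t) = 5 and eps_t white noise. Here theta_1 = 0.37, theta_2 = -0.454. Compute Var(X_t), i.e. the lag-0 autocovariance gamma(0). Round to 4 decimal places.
\gamma(0) = 6.7151

For an MA(q) process X_t = eps_t + sum_i theta_i eps_{t-i} with
Var(eps_t) = sigma^2, the variance is
  gamma(0) = sigma^2 * (1 + sum_i theta_i^2).
  sum_i theta_i^2 = (0.37)^2 + (-0.454)^2 = 0.1369 + 0.206116 = 0.343016.
  gamma(0) = 5 * (1 + 0.343016) = 5 * 1.343016 = 6.71508, which rounds to 6.7151.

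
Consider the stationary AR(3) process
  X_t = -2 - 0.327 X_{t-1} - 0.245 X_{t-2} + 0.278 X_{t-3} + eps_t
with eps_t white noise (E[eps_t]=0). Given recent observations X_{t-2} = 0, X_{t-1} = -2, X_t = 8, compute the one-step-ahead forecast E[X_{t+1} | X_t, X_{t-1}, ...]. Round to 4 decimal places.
E[X_{t+1} \mid \mathcal F_t] = -4.1260

For an AR(p) model X_t = c + sum_i phi_i X_{t-i} + eps_t, the
one-step-ahead conditional mean is
  E[X_{t+1} | X_t, ...] = c + sum_i phi_i X_{t+1-i}.
Substitute known values:
  E[X_{t+1} | ...] = -2 + (-0.327) * (8) + (-0.245) * (-2) + (0.278) * (0)
                   = -4.1260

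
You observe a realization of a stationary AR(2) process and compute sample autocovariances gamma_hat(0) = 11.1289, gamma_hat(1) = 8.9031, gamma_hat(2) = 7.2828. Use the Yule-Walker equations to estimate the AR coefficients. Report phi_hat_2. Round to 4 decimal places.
\hat\phi_{2} = 0.0400

The Yule-Walker equations for an AR(p) process read, in matrix form,
  Gamma_p phi = r_p,   with   (Gamma_p)_{ij} = gamma(|i - j|),
                       (r_p)_i = gamma(i),   i,j = 1..p.
Substitute the sample gammas (Toeplitz matrix and right-hand side of size 2):
  Gamma_p = [[11.1289, 8.9031], [8.9031, 11.1289]]
  r_p     = [8.9031, 7.2828]
Written out:
  11.1289 phi_1 + 8.9031 phi_2 = 8.9031
  8.9031 phi_1 + 11.1289 phi_2 = 7.2828
Solve by Cramer's rule:
  det = gamma(0)^2 - gamma(1)^2 = (11.1289)^2 - (8.9031)^2 = 123.85241521 - 79.26518961 = 44.5872256
  phi_hat_1 = [gamma(1) gamma(0) - gamma(1) gamma(2)] / det = [(8.9031)(11.1289) - (8.9031)(7.2828)] / 44.5872256 = 34.24221291 / 44.5872256 = 0.768
  phi_hat_2 = [gamma(0) gamma(2) - gamma(1)^2] / det = [(11.1289)(7.2828) - (8.9031)^2] / 44.5872256 = 1.78436331 / 44.5872256 = 0.04
So phi_hat = [0.7680, 0.0400].
Therefore phi_hat_2 = 0.0400.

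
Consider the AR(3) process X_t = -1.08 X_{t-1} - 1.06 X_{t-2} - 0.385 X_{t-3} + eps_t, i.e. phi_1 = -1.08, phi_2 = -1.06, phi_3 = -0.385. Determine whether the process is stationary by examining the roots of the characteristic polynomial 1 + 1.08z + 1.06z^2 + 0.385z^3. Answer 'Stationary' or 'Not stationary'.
\text{Stationary}

The AR(p) characteristic polynomial is P(z) = 1 + 1.08z + 1.06z^2 + 0.385z^3.
Stationarity requires all roots to lie outside the unit circle, i.e. |z| > 1 for every root.
Degree 3: look for a simple real root z0 first, then factor out (1 - z/z0) and solve the remaining quadratic.
Testing z0 = -2: P(-2) = 1 + (1.08)(-2) + (1.06)(-2)^2 + (0.385)(-2)^3
  = 1 + (-2.16) + (4.24) + (-3.08) = 0.  So z_0 = -2 is a root, |z_0| = 2.
Divide out the factor (1 + 0.5 z) = (1 - z/z0) (since 1/z0 = -0.5):
  P(z) = (1 + 0.5 z)(1 + (0.58) z + (0.77) z^2)
  [check: z-coef 0.58 - (-0.5) = 1.08; z^2-coef 0.77 - (-0.5)(0.58) = 1.06; z^3-coef -(-0.5)(0.77) = 0.385.]
Remaining roots from the quadratic factor 1 + (0.58) z + (0.77) z^2:
  Set 1 + (0.58) z + (0.77) z^2 = 0, i.e. a z^2 + b z + c = 0 with a = 0.77, b = 0.58, c = 1.
  Discriminant D = b^2 - 4ac = (0.58)^2 - 4*(0.77)*1 = 0.3364 - (3.08) = -2.7436.
  D < 0, so the roots are the complex-conjugate pair z = (-b +/- i sqrt(-D)) / (2a) = -0.3766 +/- 1.0756i.
  For a conjugate pair |z|^2 = z * conj(z) = (product of roots) = c/a = 1/(0.77) = 1.298701, so |z| = sqrt(1.298701) = 1.1396 for both roots.
Moduli of all roots: 2.0000, 1.1396, 1.1396.
All moduli strictly greater than 1? Yes.
Verdict: Stationary.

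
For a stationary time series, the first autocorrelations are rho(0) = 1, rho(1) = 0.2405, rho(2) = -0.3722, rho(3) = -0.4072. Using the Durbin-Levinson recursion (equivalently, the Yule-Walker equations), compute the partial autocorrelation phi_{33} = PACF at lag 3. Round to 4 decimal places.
\phi_{33} = -0.2240

The PACF at lag k is phi_{kk}, the last component of the solution
to the Yule-Walker system G_k phi = r_k where
  (G_k)_{ij} = rho(|i - j|), (r_k)_i = rho(i), i,j = 1..k.
Equivalently, Durbin-Levinson gives phi_{kk} iteratively:
  phi_{11} = rho(1)
  phi_{kk} = [rho(k) - sum_{j=1..k-1} phi_{k-1,j} rho(k-j)]
            / [1 - sum_{j=1..k-1} phi_{k-1,j} rho(j)],
  phi_{k,j} = phi_{k-1,j} - phi_{kk} phi_{k-1,k-j},  j = 1..k-1.
Step k = 1:
  phi_11 = rho(1) = 0.2405.
Step k = 2:
  phi_22 = [rho(2) - phi_11 rho(1)] / [1 - phi_11 rho(1)] = [-0.3722 - (0.2405)(0.2405)] / [1 - (0.2405)(0.2405)]
         = -0.43004025 / 0.94215975 = -0.456441.
  Update: phi_21 = phi_11 - phi_22 phi_11 = 0.2405 - (-0.456441)(0.2405) = 0.350274.
Step k = 3:
  phi_33 = [rho(3) - phi_21 rho(2) - phi_22 rho(1)] / [1 - phi_21 rho(1) - phi_22 rho(2)]
    numerator   = -0.4072 - (0.350274)(-0.3722) - (-0.456441)(0.2405) = -0.16705397
    denominator = 1 - (0.350274)(0.2405) - (-0.456441)(-0.3722) = 0.74587179
  phi_33 = -0.16705397 / 0.74587179 = -0.224.
Therefore phi_{33} = -0.2240.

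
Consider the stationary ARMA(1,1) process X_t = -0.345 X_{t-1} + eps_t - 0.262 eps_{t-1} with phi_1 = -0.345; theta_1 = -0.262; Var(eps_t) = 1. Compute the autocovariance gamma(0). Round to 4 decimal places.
\gamma(0) = 1.4182

Multiply the model equation by X_{t-k} and take expectations. With theta_0 = psi_0 = 1 and psi_j the MA(infinity) weights, this gives
  gamma(k) - sum_i phi_i gamma(k-i) = c_k,
  c_k = sigma^2 * sum_{j=k..q} theta_j psi_{j-k}   (c_k = 0 for k > q),
using gamma(-m) = gamma(m).
psi-weights needed (psi_j = theta_j + sum_i phi_i psi_{j-i}):
  psi_1 = theta_1 + phi_1 = -0.262 + (-0.345) = -0.607
Right-hand sides:
  c_0 = sigma^2 (1 + theta_1 psi_1) = 1 * (1 + (-0.262)(-0.607)) = 1 * 1.159034 = 1.159034
  c_1 = sigma^2 theta_1 = 1 * (-0.262) = -0.262
  c_2 = 0
Equations for k = 0 and k = 1 (AR order 1):
  gamma(0) = phi_1 gamma(1) + c_0
  gamma(1) = phi_1 gamma(0) + c_1
Substituting the second into the first: gamma(0) (1 - phi_1^2) = c_0 + phi_1 c_1, so
  gamma(0) = (c_0 + phi_1 c_1) / (1 - phi_1^2) = (1.159034 + (-0.345)(-0.262)) / (1 - (-0.345)^2) = 1.249424 / 0.880975 = 1.418229.
Therefore gamma(0) = 1.4182 (to 4 decimal places).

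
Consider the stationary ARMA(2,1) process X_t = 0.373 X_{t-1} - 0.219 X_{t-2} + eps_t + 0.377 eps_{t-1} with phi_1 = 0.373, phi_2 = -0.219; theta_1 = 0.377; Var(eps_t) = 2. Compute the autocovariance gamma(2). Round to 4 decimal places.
\gamma(2) = -0.1030

Multiply the model equation by X_{t-k} and take expectations. With theta_0 = psi_0 = 1 and psi_j the MA(infinity) weights, this gives
  gamma(k) - sum_i phi_i gamma(k-i) = c_k,
  c_k = sigma^2 * sum_{j=k..q} theta_j psi_{j-k}   (c_k = 0 for k > q),
using gamma(-m) = gamma(m).
psi-weights needed (psi_j = theta_j + sum_i phi_i psi_{j-i}):
  psi_1 = theta_1 + phi_1 = 0.377 + (0.373) = 0.75
Right-hand sides:
  c_0 = sigma^2 (1 + theta_1 psi_1) = 2 * (1 + (0.377)(0.75)) = 2 * 1.28275 = 2.5655
  c_1 = sigma^2 theta_1 = 2 * (0.377) = 0.754
  c_2 = 0
Equations for k = 0, 1, 2 (AR order 2, c_2 = 0):
  (E0) gamma(0) = phi_1 gamma(1) + phi_2 gamma(2) + c_0
  (E1) gamma(1) = phi_1 gamma(0) + phi_2 gamma(1) + c_1
  (E2) gamma(2) = phi_1 gamma(1) + phi_2 gamma(0)
From (E1): gamma(1) = A gamma(0) + B with
  A = phi_1 / (1 - phi_2) = 0.373 / 1.219 = 0.305989,   B = c_1 / (1 - phi_2) = 0.754 / 1.219 = 0.61854.
Insert (E2) into (E0): gamma(0) (1 - phi_2^2) = phi_1 (1 + phi_2) gamma(1) + c_0.
  phi_1 (1 + phi_2) = (0.373)(0.781) = 0.291313,   1 - phi_2^2 = 0.952039.
Replace gamma(1) by A gamma(0) + B and collect gamma(0):
  gamma(0) [0.952039 - (0.291313)(0.305989)] = (0.291313)(0.61854) + 2.5655
  gamma(0) * 0.862901 = 2.745689
  gamma(0) = 2.745689 / 0.862901 = 3.181929.
  gamma(1) = A gamma(0) + B = (0.305989)(3.181929) + (0.61854) = 1.592174.
  gamma(2) = phi_1 gamma(1) + phi_2 gamma(0) = (0.373)(1.592174) + (-0.219)(3.181929) = -0.102962.
Therefore gamma(2) = -0.1030 (to 4 decimal places).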